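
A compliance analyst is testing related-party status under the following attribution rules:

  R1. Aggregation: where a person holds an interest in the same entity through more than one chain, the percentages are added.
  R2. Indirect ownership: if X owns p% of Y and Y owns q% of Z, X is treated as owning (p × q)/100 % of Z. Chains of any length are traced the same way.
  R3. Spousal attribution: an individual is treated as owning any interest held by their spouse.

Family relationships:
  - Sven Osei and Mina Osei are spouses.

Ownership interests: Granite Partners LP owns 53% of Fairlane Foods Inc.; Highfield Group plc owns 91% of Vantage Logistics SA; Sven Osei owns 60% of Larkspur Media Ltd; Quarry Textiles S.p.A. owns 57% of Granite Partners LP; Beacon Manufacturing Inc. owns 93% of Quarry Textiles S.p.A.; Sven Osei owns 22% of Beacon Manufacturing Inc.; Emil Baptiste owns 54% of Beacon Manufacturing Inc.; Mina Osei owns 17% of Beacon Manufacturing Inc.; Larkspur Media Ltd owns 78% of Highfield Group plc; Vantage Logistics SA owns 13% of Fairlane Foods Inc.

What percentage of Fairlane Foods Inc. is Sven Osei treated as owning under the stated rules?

16.493607%

By spousal attribution (R3), Sven Osei is treated as also owning Mina Osei's interest in Beacon Manufacturing Inc, giving 22% + 17% = 39%.
Chain via Larkspur Media Ltd → Highfield Group plc → Vantage Logistics SA (R2): 60% × 78% × 91% × 13% = 5.53644% of Fairlane Foods Inc.
Chain via Beacon Manufacturing Inc. → Quarry Textiles S.p.A. → Granite Partners LP (R2): 39% × 93% × 57% × 53% = 10.957167% of Fairlane Foods Inc.
Aggregating (R1): 5.53644% + 10.957167% = 16.493607%.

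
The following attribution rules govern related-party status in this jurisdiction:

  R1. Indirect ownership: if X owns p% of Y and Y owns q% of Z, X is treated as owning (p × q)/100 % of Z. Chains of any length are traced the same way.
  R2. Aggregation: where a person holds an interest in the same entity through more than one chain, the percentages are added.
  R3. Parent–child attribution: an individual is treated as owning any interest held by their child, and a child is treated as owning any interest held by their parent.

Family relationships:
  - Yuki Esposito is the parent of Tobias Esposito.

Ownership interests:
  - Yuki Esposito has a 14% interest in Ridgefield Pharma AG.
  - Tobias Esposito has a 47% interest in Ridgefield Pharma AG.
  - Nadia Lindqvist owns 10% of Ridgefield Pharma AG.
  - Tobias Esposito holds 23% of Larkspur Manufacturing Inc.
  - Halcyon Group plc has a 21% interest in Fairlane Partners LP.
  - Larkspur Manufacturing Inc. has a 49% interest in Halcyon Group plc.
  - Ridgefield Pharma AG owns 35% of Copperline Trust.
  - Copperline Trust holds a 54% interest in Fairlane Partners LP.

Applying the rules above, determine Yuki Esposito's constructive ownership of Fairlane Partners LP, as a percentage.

By parent–child attribution (R3), Yuki Esposito is treated as also owning Tobias Esposito's interest in Ridgefield Pharma AG, giving 14% + 47% = 61%.
By parent–child attribution (R3), Yuki Esposito is treated as owning Tobias Esposito's 23% interest in Larkspur Manufacturing Inc.
Chain via Ridgefield Pharma AG → Copperline Trust (R1): 61% × 35% × 54% = 11.529% of Fairlane Partners LP.
Chain via Larkspur Manufacturing Inc. → Halcyon Group plc (R1): 23% × 49% × 21% = 2.3667% of Fairlane Partners LP.
Aggregating (R2): 11.529% + 2.3667% = 13.8957%.

13.8957%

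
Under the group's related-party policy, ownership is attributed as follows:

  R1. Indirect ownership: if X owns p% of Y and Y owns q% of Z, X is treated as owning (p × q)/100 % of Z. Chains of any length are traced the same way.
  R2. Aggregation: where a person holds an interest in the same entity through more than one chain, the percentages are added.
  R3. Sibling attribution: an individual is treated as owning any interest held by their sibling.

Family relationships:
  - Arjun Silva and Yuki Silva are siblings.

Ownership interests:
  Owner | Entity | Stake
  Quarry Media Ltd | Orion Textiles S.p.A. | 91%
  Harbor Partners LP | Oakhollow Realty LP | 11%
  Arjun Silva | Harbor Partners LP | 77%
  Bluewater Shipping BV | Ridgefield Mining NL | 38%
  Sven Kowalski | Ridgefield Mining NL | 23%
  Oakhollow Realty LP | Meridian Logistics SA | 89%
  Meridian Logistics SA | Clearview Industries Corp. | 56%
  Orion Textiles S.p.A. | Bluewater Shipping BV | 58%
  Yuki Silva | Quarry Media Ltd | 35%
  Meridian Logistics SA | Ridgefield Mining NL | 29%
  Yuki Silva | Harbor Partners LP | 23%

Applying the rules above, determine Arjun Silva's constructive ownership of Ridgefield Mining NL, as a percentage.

9.85884%

By sibling attribution (R3), Arjun Silva is treated as also owning Yuki Silva's interest in Harbor Partners LP, giving 77% + 23% = 100%.
By sibling attribution (R3), Arjun Silva is treated as owning Yuki Silva's 35% interest in Quarry Media Ltd.
Chain via Harbor Partners LP → Oakhollow Realty LP → Meridian Logistics SA (R1): 100% × 11% × 89% × 29% = 2.8391% of Ridgefield Mining NL.
Chain via Quarry Media Ltd → Orion Textiles S.p.A. → Bluewater Shipping BV (R1): 35% × 91% × 58% × 38% = 7.01974% of Ridgefield Mining NL.
Aggregating (R2): 2.8391% + 7.01974% = 9.85884%.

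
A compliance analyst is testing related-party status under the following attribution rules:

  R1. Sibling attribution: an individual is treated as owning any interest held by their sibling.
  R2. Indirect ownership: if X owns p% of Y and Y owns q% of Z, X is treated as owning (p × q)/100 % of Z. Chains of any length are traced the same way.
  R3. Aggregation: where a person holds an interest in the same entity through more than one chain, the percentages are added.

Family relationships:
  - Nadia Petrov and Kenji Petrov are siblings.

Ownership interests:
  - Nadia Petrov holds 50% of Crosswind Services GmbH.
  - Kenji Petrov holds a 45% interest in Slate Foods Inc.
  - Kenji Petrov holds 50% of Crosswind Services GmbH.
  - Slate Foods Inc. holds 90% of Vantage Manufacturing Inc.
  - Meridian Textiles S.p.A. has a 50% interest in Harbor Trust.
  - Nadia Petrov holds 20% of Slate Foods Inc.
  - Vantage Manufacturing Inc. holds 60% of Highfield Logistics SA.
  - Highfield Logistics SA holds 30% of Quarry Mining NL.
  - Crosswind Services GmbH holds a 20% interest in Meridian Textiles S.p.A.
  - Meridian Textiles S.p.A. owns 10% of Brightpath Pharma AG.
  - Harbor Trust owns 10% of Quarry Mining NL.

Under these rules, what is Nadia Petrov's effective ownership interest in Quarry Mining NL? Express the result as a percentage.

By sibling attribution (R1), Nadia Petrov is treated as also owning Kenji Petrov's interest in Slate Foods Inc, giving 20% + 45% = 65%.
By sibling attribution (R1), Nadia Petrov is treated as also owning Kenji Petrov's interest in Crosswind Services GmbH, giving 50% + 50% = 100%.
Chain via Slate Foods Inc. → Vantage Manufacturing Inc. → Highfield Logistics SA (R2): 65% × 90% × 60% × 30% = 10.53% of Quarry Mining NL.
Chain via Crosswind Services GmbH → Meridian Textiles S.p.A. → Harbor Trust (R2): 100% × 20% × 50% × 10% = 1% of Quarry Mining NL.
Aggregating (R3): 10.53% + 1% = 11.53%.

11.53%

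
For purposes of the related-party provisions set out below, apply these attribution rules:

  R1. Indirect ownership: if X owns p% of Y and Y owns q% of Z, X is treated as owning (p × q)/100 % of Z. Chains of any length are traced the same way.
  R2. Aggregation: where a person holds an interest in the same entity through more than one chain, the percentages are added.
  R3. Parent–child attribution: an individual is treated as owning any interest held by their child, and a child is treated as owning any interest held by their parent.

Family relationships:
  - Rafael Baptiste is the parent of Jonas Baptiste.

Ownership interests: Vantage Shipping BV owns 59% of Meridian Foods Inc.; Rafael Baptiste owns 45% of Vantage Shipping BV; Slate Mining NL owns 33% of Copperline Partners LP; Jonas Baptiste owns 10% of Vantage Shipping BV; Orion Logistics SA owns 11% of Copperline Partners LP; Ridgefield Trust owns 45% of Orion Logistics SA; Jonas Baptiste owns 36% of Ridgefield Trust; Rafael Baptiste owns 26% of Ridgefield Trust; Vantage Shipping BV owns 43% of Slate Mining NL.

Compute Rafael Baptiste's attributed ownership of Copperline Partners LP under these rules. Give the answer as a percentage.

10.8735%

By parent–child attribution (R3), Rafael Baptiste is treated as also owning Jonas Baptiste's interest in Ridgefield Trust, giving 26% + 36% = 62%.
By parent–child attribution (R3), Rafael Baptiste is treated as also owning Jonas Baptiste's interest in Vantage Shipping BV, giving 45% + 10% = 55%.
Chain via Ridgefield Trust → Orion Logistics SA (R1): 62% × 45% × 11% = 3.069% of Copperline Partners LP.
Chain via Vantage Shipping BV → Slate Mining NL (R1): 55% × 43% × 33% = 7.8045% of Copperline Partners LP.
Aggregating (R2): 3.069% + 7.8045% = 10.8735%.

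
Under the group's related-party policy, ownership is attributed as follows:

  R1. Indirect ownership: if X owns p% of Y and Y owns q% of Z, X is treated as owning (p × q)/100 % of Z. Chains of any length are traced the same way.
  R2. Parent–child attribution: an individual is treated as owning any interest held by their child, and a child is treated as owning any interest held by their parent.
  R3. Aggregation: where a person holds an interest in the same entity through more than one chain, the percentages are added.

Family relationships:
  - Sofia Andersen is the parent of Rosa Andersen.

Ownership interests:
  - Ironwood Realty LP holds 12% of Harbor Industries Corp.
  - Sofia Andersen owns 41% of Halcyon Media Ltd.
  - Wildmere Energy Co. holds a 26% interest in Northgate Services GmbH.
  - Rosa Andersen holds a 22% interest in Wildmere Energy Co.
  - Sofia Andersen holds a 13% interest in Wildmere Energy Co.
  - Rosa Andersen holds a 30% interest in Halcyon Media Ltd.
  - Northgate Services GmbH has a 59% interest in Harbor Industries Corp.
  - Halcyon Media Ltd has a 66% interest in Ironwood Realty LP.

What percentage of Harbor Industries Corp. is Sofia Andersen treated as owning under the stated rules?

By parent–child attribution (R2), Sofia Andersen is treated as also owning Rosa Andersen's interest in Halcyon Media Ltd, giving 41% + 30% = 71%.
By parent–child attribution (R2), Sofia Andersen is treated as also owning Rosa Andersen's interest in Wildmere Energy Co, giving 13% + 22% = 35%.
Chain via Halcyon Media Ltd → Ironwood Realty LP (R1): 71% × 66% × 12% = 5.6232% of Harbor Industries Corp.
Chain via Wildmere Energy Co. → Northgate Services GmbH (R1): 35% × 26% × 59% = 5.369% of Harbor Industries Corp.
Aggregating (R3): 5.6232% + 5.369% = 10.9922%.

10.9922%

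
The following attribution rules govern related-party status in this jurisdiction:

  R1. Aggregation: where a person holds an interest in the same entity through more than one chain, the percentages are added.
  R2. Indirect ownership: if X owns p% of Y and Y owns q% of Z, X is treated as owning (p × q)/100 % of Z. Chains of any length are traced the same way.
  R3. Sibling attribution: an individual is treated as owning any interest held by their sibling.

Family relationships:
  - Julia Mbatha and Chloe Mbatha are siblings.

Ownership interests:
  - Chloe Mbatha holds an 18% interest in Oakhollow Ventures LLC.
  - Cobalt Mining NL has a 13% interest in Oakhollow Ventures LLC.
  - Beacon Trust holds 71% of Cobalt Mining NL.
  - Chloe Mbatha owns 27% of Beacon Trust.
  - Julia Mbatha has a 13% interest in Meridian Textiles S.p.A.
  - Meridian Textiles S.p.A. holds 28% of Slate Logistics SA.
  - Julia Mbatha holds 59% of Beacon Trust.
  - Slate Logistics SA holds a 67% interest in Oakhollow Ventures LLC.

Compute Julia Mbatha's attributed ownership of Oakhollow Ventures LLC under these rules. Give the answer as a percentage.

28.3766%

By sibling attribution (R3), Julia Mbatha is treated as also owning Chloe Mbatha's interest in Beacon Trust, giving 59% + 27% = 86%.
By sibling attribution (R3), Julia Mbatha is treated as owning Chloe Mbatha's 18% interest in Oakhollow Ventures LLC.
Chain via Beacon Trust → Cobalt Mining NL (R2): 86% × 71% × 13% = 7.9378% of Oakhollow Ventures LLC.
Chain via Meridian Textiles S.p.A. → Slate Logistics SA (R2): 13% × 28% × 67% = 2.4388% of Oakhollow Ventures LLC.
Direct interest in Oakhollow Ventures LLC: 18%.
Aggregating (R1): 7.9378% + 2.4388% + 18% = 28.3766%.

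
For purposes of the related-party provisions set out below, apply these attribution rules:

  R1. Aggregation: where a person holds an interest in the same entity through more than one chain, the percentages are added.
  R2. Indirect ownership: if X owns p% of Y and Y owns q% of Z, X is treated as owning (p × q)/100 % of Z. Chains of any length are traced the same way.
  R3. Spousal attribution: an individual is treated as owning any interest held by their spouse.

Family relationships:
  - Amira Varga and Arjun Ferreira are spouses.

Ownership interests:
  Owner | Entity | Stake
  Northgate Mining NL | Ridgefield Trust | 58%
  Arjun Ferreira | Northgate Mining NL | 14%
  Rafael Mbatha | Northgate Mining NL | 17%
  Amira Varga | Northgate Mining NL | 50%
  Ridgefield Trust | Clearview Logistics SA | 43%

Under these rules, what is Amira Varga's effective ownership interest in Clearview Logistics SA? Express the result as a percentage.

By spousal attribution (R3), Amira Varga is treated as also owning Arjun Ferreira's interest in Northgate Mining NL, giving 50% + 14% = 64%.
Chain via Northgate Mining NL → Ridgefield Trust (R2): 64% × 58% × 43% = 15.9616% of Clearview Logistics SA.

15.9616%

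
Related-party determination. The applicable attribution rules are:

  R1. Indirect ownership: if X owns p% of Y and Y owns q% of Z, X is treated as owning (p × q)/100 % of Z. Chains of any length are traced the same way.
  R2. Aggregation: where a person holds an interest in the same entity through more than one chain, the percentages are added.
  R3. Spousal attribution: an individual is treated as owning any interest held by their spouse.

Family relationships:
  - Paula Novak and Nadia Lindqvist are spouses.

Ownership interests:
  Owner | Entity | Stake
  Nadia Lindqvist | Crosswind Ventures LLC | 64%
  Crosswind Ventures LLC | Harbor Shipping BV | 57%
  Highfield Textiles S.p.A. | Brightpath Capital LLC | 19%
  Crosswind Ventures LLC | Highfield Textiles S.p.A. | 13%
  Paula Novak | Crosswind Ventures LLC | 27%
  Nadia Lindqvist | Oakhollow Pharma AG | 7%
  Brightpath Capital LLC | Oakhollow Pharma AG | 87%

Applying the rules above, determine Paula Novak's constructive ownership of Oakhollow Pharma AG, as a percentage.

By spousal attribution (R3), Paula Novak is treated as also owning Nadia Lindqvist's interest in Crosswind Ventures LLC, giving 27% + 64% = 91%.
By spousal attribution (R3), Paula Novak is treated as owning Nadia Lindqvist's 7% interest in Oakhollow Pharma AG.
Chain via Crosswind Ventures LLC → Highfield Textiles S.p.A. → Brightpath Capital LLC (R1): 91% × 13% × 19% × 87% = 1.955499% of Oakhollow Pharma AG.
Direct interest in Oakhollow Pharma AG: 7%.
Aggregating (R2): 1.955499% + 7% = 8.955499%.

8.955499%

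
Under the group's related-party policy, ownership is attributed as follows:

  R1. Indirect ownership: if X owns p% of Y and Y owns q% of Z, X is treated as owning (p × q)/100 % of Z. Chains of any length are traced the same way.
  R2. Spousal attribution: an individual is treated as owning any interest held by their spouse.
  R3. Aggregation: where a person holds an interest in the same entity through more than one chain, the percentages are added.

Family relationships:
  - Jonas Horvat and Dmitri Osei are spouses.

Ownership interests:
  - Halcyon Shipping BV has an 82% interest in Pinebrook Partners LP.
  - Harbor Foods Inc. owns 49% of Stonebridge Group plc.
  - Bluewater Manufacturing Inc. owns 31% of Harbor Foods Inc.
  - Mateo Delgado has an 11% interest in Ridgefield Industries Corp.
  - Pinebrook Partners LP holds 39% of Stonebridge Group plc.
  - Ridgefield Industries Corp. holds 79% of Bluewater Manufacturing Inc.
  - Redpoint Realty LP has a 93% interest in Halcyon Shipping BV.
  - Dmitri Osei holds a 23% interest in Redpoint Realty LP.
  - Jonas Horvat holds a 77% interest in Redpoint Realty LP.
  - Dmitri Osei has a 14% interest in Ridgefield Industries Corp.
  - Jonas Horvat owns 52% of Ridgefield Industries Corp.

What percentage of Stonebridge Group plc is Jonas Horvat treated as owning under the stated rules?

37.661466%

By spousal attribution (R2), Jonas Horvat is treated as also owning Dmitri Osei's interest in Redpoint Realty LP, giving 77% + 23% = 100%.
By spousal attribution (R2), Jonas Horvat is treated as also owning Dmitri Osei's interest in Ridgefield Industries Corp, giving 52% + 14% = 66%.
Chain via Redpoint Realty LP → Halcyon Shipping BV → Pinebrook Partners LP (R1): 100% × 93% × 82% × 39% = 29.7414% of Stonebridge Group plc.
Chain via Ridgefield Industries Corp. → Bluewater Manufacturing Inc. → Harbor Foods Inc. (R1): 66% × 79% × 31% × 49% = 7.920066% of Stonebridge Group plc.
Aggregating (R3): 29.7414% + 7.920066% = 37.661466%.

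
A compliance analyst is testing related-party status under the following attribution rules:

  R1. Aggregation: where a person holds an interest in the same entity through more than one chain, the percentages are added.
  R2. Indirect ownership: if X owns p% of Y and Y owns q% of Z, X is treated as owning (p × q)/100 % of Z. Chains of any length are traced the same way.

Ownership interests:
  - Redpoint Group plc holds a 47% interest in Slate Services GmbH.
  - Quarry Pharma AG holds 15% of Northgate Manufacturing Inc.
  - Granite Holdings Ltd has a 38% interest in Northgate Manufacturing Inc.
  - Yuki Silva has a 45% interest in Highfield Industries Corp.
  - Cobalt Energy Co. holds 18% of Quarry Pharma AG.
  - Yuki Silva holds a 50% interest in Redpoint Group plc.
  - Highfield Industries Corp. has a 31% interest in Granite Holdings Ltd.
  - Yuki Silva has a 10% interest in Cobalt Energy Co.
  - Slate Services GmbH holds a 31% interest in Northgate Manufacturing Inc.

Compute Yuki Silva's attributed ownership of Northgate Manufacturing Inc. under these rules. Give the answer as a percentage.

Chain via Redpoint Group plc → Slate Services GmbH (R2): 50% × 47% × 31% = 7.285% of Northgate Manufacturing Inc.
Chain via Highfield Industries Corp. → Granite Holdings Ltd (R2): 45% × 31% × 38% = 5.301% of Northgate Manufacturing Inc.
Chain via Cobalt Energy Co. → Quarry Pharma AG (R2): 10% × 18% × 15% = 0.27% of Northgate Manufacturing Inc.
Aggregating (R1): 7.285% + 5.301% + 0.27% = 12.856%.

12.856%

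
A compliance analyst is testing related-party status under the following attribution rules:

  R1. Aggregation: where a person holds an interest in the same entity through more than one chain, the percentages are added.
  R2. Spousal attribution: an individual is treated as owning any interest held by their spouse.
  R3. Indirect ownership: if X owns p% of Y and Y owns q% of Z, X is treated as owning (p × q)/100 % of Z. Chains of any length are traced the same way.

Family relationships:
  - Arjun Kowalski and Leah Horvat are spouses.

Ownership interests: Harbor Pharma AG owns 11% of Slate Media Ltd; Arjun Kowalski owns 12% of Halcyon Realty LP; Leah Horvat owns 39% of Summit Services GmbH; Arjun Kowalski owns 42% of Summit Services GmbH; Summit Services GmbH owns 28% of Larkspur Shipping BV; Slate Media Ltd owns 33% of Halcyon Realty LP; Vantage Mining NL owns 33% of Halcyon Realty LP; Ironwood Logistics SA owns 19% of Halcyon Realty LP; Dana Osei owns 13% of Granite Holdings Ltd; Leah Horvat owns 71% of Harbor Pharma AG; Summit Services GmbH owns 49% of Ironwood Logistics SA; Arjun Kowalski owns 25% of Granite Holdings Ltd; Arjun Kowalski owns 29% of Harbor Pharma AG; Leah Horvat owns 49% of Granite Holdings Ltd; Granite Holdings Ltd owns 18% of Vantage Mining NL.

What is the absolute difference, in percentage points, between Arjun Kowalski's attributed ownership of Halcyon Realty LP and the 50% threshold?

By spousal attribution (R2), Arjun Kowalski is treated as also owning Leah Horvat's interest in Granite Holdings Ltd, giving 25% + 49% = 74%.
By spousal attribution (R2), Arjun Kowalski is treated as also owning Leah Horvat's interest in Harbor Pharma AG, giving 29% + 71% = 100%.
By spousal attribution (R2), Arjun Kowalski is treated as also owning Leah Horvat's interest in Summit Services GmbH, giving 42% + 39% = 81%.
Chain via Granite Holdings Ltd → Vantage Mining NL (R3): 74% × 18% × 33% = 4.3956% of Halcyon Realty LP.
Chain via Harbor Pharma AG → Slate Media Ltd (R3): 100% × 11% × 33% = 3.63% of Halcyon Realty LP.
Chain via Summit Services GmbH → Ironwood Logistics SA (R3): 81% × 49% × 19% = 7.5411% of Halcyon Realty LP.
Direct interest in Halcyon Realty LP: 12%.
Aggregating (R1): 4.3956% + 3.63% + 7.5411% + 12% = 27.5667%.
27.5667% falls short of the 50% threshold by 22.4333 percentage points.

22.4333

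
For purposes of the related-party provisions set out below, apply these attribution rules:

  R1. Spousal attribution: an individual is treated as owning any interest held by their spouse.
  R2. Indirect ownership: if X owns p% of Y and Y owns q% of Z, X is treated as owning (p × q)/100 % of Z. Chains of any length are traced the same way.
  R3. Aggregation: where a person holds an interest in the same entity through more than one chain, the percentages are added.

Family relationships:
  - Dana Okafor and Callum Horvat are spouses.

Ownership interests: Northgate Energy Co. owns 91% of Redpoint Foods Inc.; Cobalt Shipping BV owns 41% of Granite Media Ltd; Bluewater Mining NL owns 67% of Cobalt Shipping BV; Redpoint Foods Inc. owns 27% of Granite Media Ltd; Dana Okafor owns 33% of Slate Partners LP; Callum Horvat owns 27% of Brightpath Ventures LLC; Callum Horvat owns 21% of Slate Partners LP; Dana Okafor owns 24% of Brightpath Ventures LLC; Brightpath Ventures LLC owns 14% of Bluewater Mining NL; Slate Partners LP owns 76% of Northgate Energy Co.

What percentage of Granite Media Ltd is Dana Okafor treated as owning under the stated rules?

By spousal attribution (R1), Dana Okafor is treated as also owning Callum Horvat's interest in Brightpath Ventures LLC, giving 24% + 27% = 51%.
By spousal attribution (R1), Dana Okafor is treated as also owning Callum Horvat's interest in Slate Partners LP, giving 33% + 21% = 54%.
Chain via Brightpath Ventures LLC → Bluewater Mining NL → Cobalt Shipping BV (R2): 51% × 14% × 67% × 41% = 1.961358% of Granite Media Ltd.
Chain via Slate Partners LP → Northgate Energy Co. → Redpoint Foods Inc. (R2): 54% × 76% × 91% × 27% = 10.083528% of Granite Media Ltd.
Aggregating (R3): 1.961358% + 10.083528% = 12.044886%.

12.044886%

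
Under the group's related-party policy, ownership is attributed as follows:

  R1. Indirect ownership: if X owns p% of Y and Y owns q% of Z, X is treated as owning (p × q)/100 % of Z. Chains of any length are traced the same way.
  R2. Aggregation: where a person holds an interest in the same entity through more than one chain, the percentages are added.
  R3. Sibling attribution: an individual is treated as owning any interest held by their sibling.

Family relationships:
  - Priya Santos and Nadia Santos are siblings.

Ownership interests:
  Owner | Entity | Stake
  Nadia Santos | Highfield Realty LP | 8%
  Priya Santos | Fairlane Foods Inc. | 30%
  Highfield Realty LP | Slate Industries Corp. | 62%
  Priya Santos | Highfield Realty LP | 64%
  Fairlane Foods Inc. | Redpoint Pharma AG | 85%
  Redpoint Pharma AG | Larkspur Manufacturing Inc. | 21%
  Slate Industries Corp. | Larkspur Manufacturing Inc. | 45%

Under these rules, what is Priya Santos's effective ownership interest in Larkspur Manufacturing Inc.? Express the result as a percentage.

By sibling attribution (R3), Priya Santos is treated as also owning Nadia Santos's interest in Highfield Realty LP, giving 64% + 8% = 72%.
Chain via Fairlane Foods Inc. → Redpoint Pharma AG (R1): 30% × 85% × 21% = 5.355% of Larkspur Manufacturing Inc.
Chain via Highfield Realty LP → Slate Industries Corp. (R1): 72% × 62% × 45% = 20.088% of Larkspur Manufacturing Inc.
Aggregating (R2): 5.355% + 20.088% = 25.443%.

25.443%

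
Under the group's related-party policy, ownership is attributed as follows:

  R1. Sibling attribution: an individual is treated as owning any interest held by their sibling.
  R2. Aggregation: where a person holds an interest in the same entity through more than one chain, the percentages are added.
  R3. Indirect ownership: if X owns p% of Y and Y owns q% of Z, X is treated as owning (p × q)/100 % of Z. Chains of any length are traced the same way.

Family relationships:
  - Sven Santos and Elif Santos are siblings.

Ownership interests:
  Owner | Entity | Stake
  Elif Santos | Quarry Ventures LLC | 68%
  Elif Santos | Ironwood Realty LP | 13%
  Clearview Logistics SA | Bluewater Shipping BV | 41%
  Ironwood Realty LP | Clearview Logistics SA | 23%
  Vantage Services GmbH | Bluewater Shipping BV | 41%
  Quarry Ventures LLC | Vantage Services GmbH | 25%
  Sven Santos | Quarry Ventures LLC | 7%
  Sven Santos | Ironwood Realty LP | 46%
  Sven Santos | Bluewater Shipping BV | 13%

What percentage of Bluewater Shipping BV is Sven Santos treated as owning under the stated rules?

By sibling attribution (R1), Sven Santos is treated as also owning Elif Santos's interest in Quarry Ventures LLC, giving 7% + 68% = 75%.
By sibling attribution (R1), Sven Santos is treated as also owning Elif Santos's interest in Ironwood Realty LP, giving 46% + 13% = 59%.
Chain via Quarry Ventures LLC → Vantage Services GmbH (R3): 75% × 25% × 41% = 7.6875% of Bluewater Shipping BV.
Chain via Ironwood Realty LP → Clearview Logistics SA (R3): 59% × 23% × 41% = 5.5637% of Bluewater Shipping BV.
Direct interest in Bluewater Shipping BV: 13%.
Aggregating (R2): 7.6875% + 5.5637% + 13% = 26.2512%.

26.2512%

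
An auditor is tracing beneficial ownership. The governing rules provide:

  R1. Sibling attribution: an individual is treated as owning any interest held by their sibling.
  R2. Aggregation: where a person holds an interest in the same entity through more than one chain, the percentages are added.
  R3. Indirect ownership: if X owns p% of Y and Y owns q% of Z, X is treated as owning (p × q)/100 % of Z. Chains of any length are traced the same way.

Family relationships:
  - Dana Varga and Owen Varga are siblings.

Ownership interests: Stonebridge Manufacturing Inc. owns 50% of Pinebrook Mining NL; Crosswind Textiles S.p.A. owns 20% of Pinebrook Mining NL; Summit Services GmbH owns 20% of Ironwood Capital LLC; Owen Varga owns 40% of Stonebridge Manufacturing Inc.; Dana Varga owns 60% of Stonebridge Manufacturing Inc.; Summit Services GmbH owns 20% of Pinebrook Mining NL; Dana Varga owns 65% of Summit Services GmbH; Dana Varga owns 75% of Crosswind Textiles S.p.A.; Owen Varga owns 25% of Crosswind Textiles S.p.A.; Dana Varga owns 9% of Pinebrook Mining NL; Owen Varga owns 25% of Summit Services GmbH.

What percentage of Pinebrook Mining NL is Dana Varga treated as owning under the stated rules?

97%

By sibling attribution (R1), Dana Varga is treated as also owning Owen Varga's interest in Summit Services GmbH, giving 65% + 25% = 90%.
By sibling attribution (R1), Dana Varga is treated as also owning Owen Varga's interest in Stonebridge Manufacturing Inc, giving 60% + 40% = 100%.
By sibling attribution (R1), Dana Varga is treated as also owning Owen Varga's interest in Crosswind Textiles S.p.A, giving 75% + 25% = 100%.
Chain via Summit Services GmbH (R3): 90% × 20% = 18% of Pinebrook Mining NL.
Chain via Stonebridge Manufacturing Inc. (R3): 100% × 50% = 50% of Pinebrook Mining NL.
Chain via Crosswind Textiles S.p.A. (R3): 100% × 20% = 20% of Pinebrook Mining NL.
Direct interest in Pinebrook Mining NL: 9%.
Aggregating (R2): 18% + 50% + 20% + 9% = 97%.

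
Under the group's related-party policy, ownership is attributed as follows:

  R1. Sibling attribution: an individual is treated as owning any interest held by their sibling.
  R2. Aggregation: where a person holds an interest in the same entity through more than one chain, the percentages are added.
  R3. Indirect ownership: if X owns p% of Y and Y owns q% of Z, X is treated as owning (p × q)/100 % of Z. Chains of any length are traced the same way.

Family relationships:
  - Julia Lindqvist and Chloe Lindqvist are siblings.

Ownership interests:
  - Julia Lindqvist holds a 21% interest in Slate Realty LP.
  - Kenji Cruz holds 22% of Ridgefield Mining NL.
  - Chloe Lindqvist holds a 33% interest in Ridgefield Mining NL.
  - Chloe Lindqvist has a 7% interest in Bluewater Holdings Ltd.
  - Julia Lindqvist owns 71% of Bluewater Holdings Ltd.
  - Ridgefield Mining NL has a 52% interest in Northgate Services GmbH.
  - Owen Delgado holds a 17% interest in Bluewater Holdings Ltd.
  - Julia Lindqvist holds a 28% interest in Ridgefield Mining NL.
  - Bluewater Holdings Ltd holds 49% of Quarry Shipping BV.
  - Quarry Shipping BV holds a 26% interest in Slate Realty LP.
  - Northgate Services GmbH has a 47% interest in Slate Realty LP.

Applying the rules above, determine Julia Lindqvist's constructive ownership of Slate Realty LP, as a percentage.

45.8456%

By sibling attribution (R1), Julia Lindqvist is treated as also owning Chloe Lindqvist's interest in Bluewater Holdings Ltd, giving 71% + 7% = 78%.
By sibling attribution (R1), Julia Lindqvist is treated as also owning Chloe Lindqvist's interest in Ridgefield Mining NL, giving 28% + 33% = 61%.
Chain via Bluewater Holdings Ltd → Quarry Shipping BV (R3): 78% × 49% × 26% = 9.9372% of Slate Realty LP.
Chain via Ridgefield Mining NL → Northgate Services GmbH (R3): 61% × 52% × 47% = 14.9084% of Slate Realty LP.
Direct interest in Slate Realty LP: 21%.
Aggregating (R2): 9.9372% + 14.9084% + 21% = 45.8456%.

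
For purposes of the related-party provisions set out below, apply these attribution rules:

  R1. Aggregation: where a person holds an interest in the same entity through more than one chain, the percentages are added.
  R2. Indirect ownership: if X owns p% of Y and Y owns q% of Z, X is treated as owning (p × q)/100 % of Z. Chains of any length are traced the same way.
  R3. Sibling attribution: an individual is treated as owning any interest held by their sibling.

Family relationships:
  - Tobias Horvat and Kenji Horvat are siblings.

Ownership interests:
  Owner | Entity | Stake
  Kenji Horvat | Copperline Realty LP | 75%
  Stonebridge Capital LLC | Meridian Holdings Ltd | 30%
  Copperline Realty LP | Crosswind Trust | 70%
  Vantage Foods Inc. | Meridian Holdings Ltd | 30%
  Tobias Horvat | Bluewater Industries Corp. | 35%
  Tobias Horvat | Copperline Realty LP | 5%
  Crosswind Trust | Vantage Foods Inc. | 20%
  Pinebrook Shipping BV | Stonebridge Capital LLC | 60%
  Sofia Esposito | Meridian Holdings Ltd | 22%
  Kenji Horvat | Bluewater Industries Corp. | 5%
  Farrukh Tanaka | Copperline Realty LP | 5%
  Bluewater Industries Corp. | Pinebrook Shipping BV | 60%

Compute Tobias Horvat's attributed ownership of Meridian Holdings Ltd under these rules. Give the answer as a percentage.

7.68%

By sibling attribution (R3), Tobias Horvat is treated as also owning Kenji Horvat's interest in Copperline Realty LP, giving 5% + 75% = 80%.
By sibling attribution (R3), Tobias Horvat is treated as also owning Kenji Horvat's interest in Bluewater Industries Corp, giving 35% + 5% = 40%.
Chain via Copperline Realty LP → Crosswind Trust → Vantage Foods Inc. (R2): 80% × 70% × 20% × 30% = 3.36% of Meridian Holdings Ltd.
Chain via Bluewater Industries Corp. → Pinebrook Shipping BV → Stonebridge Capital LLC (R2): 40% × 60% × 60% × 30% = 4.32% of Meridian Holdings Ltd.
Aggregating (R1): 3.36% + 4.32% = 7.68%.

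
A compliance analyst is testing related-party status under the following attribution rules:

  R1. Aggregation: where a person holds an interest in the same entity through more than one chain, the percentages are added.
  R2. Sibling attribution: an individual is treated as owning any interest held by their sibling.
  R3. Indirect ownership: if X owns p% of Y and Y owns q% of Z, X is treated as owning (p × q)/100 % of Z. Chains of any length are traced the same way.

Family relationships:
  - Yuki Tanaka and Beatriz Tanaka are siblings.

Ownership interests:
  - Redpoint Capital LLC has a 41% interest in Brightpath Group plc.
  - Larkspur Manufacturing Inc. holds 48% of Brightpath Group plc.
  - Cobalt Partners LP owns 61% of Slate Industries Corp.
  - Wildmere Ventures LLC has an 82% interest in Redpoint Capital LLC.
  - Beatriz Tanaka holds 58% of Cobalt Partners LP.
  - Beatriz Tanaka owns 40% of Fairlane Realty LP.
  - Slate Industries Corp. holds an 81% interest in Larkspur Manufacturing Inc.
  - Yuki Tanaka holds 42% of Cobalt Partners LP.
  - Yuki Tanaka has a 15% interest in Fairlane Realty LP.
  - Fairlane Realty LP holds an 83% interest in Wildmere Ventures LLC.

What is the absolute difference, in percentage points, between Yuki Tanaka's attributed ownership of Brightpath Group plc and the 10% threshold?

By sibling attribution (R2), Yuki Tanaka is treated as also owning Beatriz Tanaka's interest in Fairlane Realty LP, giving 15% + 40% = 55%.
By sibling attribution (R2), Yuki Tanaka is treated as also owning Beatriz Tanaka's interest in Cobalt Partners LP, giving 42% + 58% = 100%.
Chain via Fairlane Realty LP → Wildmere Ventures LLC → Redpoint Capital LLC (R3): 55% × 83% × 82% × 41% = 15.34753% of Brightpath Group plc.
Chain via Cobalt Partners LP → Slate Industries Corp. → Larkspur Manufacturing Inc. (R3): 100% × 61% × 81% × 48% = 23.7168% of Brightpath Group plc.
Aggregating (R1): 15.34753% + 23.7168% = 39.06433%.
39.06433% exceeds the 10% threshold by 29.06433 percentage points.

29.06433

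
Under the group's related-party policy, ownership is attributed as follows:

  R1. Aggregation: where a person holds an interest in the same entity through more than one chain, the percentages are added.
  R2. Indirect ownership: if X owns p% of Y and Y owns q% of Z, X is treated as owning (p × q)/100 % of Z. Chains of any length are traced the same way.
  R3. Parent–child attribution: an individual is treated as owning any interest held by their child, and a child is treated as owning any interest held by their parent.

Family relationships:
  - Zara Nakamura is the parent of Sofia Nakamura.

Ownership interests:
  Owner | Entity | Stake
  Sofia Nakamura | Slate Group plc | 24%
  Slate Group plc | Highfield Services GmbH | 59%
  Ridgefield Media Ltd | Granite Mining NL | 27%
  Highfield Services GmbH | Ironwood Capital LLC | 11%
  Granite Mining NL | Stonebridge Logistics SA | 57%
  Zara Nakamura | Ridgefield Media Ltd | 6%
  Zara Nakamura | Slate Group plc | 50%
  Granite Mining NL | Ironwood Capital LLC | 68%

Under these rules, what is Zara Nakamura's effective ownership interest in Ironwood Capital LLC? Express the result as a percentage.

By parent–child attribution (R3), Zara Nakamura is treated as also owning Sofia Nakamura's interest in Slate Group plc, giving 50% + 24% = 74%.
Chain via Ridgefield Media Ltd → Granite Mining NL (R2): 6% × 27% × 68% = 1.1016% of Ironwood Capital LLC.
Chain via Slate Group plc → Highfield Services GmbH (R2): 74% × 59% × 11% = 4.8026% of Ironwood Capital LLC.
Aggregating (R1): 1.1016% + 4.8026% = 5.9042%.

5.9042%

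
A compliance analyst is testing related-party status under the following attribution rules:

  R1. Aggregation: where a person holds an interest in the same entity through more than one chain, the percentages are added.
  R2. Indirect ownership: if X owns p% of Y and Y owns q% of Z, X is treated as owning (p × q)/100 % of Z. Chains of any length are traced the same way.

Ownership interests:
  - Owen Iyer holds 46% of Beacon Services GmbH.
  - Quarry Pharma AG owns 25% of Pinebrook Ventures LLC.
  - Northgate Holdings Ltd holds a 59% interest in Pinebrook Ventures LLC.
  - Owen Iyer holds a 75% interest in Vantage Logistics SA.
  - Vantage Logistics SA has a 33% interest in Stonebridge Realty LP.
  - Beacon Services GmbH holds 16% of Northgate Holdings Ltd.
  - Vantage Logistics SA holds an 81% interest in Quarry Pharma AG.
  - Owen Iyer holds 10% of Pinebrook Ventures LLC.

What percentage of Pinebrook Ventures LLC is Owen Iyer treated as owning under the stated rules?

29.5299%

Chain via Vantage Logistics SA → Quarry Pharma AG (R2): 75% × 81% × 25% = 15.1875% of Pinebrook Ventures LLC.
Chain via Beacon Services GmbH → Northgate Holdings Ltd (R2): 46% × 16% × 59% = 4.3424% of Pinebrook Ventures LLC.
Direct interest in Pinebrook Ventures LLC: 10%.
Aggregating (R1): 15.1875% + 4.3424% + 10% = 29.5299%.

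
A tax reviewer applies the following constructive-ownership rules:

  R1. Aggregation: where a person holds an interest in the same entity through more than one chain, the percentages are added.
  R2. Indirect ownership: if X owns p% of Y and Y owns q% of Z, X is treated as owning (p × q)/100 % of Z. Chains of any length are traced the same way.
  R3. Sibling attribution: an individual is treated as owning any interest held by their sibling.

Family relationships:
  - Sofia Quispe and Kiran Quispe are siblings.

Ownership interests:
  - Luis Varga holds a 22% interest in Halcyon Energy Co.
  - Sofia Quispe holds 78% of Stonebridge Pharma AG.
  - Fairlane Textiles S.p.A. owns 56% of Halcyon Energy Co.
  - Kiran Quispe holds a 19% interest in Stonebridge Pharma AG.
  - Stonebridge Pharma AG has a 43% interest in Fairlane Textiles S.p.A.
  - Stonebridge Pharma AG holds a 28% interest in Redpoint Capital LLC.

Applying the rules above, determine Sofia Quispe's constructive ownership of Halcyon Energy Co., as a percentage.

By sibling attribution (R3), Sofia Quispe is treated as also owning Kiran Quispe's interest in Stonebridge Pharma AG, giving 78% + 19% = 97%.
Chain via Stonebridge Pharma AG → Fairlane Textiles S.p.A. (R2): 97% × 43% × 56% = 23.3576% of Halcyon Energy Co.

23.3576%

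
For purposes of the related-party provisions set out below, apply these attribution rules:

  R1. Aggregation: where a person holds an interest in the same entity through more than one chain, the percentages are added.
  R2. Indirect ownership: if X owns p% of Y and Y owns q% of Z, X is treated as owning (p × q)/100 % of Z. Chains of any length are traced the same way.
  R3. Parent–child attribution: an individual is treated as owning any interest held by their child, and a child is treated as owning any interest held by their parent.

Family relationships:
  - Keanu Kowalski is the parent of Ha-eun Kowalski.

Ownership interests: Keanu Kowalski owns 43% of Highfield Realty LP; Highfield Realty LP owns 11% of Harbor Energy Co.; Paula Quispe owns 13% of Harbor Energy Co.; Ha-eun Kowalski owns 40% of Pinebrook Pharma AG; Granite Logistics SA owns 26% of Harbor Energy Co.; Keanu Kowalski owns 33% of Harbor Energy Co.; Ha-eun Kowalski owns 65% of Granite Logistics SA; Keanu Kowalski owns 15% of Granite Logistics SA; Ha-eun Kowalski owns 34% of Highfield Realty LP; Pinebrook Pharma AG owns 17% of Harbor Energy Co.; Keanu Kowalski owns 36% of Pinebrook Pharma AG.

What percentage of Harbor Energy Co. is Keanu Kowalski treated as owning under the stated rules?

By parent–child attribution (R3), Keanu Kowalski is treated as also owning Ha-eun Kowalski's interest in Granite Logistics SA, giving 15% + 65% = 80%.
By parent–child attribution (R3), Keanu Kowalski is treated as also owning Ha-eun Kowalski's interest in Pinebrook Pharma AG, giving 36% + 40% = 76%.
By parent–child attribution (R3), Keanu Kowalski is treated as also owning Ha-eun Kowalski's interest in Highfield Realty LP, giving 43% + 34% = 77%.
Chain via Granite Logistics SA (R2): 80% × 26% = 20.8% of Harbor Energy Co.
Chain via Pinebrook Pharma AG (R2): 76% × 17% = 12.92% of Harbor Energy Co.
Chain via Highfield Realty LP (R2): 77% × 11% = 8.47% of Harbor Energy Co.
Direct interest in Harbor Energy Co: 33%.
Aggregating (R1): 20.8% + 12.92% + 8.47% + 33% = 75.19%.

75.19%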